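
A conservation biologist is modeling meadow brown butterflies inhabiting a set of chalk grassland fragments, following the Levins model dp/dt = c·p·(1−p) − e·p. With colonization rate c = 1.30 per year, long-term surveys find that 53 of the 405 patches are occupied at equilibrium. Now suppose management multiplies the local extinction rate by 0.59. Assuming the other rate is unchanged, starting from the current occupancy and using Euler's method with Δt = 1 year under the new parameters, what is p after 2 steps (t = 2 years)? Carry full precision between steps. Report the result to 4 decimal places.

Observed p* = 53/405 = 0.13086.
Balance c(1−p*) = e gives e = 1.30×(1 − 0.13086) = 1.12988.
Starting from p₀ = 0.13086; update p ← p + (dp/dt)·Δt with the new parameters.
step 1: Δp = +0.06062, p = 0.19149
step 2: Δp = +0.07362, p = 0.26510

0.2651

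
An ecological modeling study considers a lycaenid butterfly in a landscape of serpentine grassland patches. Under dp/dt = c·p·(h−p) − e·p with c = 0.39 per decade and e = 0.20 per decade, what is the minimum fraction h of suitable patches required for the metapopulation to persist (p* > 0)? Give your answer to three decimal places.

p* = h − e/c is positive only when h > e/c.
h_min = e/c = 0.20/0.39 = 0.5128.

0.513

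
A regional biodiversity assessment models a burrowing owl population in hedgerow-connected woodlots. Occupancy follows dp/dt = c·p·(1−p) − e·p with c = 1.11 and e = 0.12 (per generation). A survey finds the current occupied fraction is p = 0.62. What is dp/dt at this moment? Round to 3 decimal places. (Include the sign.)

0.187

Colonization term: c·p·(1−p) = 1.11×0.62×0.3800 = 0.26152.
Extinction term: e·p = 0.07440.
dp/dt = 0.26152 − 0.07440 = 0.18712.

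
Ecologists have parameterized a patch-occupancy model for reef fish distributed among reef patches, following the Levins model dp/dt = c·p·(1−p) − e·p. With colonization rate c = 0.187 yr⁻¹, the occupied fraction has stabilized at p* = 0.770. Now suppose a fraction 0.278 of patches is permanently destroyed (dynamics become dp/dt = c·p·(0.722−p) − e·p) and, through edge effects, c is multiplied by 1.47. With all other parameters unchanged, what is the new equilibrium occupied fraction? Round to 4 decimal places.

0.5655

Balance c(1−p*) = e gives e = 0.187×(1 − 0.77000) = 0.04301.
New p* = 0.722 − e/c = 0.722 − 0.04301/0.27489 = 0.56554.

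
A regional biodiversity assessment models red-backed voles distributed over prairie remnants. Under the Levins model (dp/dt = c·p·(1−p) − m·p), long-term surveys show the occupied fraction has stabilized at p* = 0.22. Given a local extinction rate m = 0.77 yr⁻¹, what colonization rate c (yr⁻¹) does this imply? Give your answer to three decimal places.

At equilibrium c(1−p*) = m, so c = m/(1−p*).
c = 0.77/(1 − 0.22) = 0.77/0.7800 = 0.9872.

0.987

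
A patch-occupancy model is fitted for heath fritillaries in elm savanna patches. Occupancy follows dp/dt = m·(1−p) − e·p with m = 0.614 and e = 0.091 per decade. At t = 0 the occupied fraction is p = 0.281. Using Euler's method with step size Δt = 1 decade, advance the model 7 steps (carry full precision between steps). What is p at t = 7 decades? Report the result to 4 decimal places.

Update rule: p ← p + [m·(1−p) − e·p]·Δt with Δt = 1.
t = 1: p = 0.28100 + (+0.41589) = 0.69690
t = 2: p = 0.69690 + (+0.12269) = 0.81958
t = 3: p = 0.81958 + (+0.03619) = 0.85578
t = 4: p = 0.85578 + (+0.01068) = 0.86645
t = 5: p = 0.86645 + (+0.00315) = 0.86960
t = 6: p = 0.86960 + (+0.00093) = 0.87053
t = 7: p = 0.87053 + (+0.00027) = 0.87081

0.8708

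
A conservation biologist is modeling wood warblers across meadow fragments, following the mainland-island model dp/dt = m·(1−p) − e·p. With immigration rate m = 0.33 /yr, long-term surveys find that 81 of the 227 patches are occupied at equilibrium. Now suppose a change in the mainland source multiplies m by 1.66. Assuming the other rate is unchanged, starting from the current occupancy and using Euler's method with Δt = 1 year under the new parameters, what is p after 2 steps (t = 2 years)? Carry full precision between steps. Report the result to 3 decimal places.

0.477

Observed p* = 81/227 = 0.35683.
Balance m(1−p*) = e·p* gives e = m(1−p*)/p* = 0.33×0.64317/0.35683 = 0.59481.
Starting from p₀ = 0.35683; update p ← p + (dp/dt)·Δt with the new parameters.
p: 0.35683 → 0.49691  (Δp = +0.14008)
p: 0.49691 → 0.47693  (Δp = -0.01998)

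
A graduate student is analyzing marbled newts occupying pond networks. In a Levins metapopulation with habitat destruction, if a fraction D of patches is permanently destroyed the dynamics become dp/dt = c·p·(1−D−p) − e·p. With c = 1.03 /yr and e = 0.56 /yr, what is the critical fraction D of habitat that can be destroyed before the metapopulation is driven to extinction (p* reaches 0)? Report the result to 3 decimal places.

The nontrivial equilibrium is p* = (1−D) − e/c; extinction occurs when this hits zero.
So D_crit = 1 − e/c = 1 − 0.56/1.03 = 1 − 0.5437 = 0.4563.
Note this equals the original equilibrium occupancy — the Levins extinction-debt result.

0.456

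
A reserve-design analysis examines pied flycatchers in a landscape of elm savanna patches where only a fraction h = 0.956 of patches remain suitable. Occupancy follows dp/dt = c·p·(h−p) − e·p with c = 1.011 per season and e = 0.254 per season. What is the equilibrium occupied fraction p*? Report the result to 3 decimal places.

0.705

Setting dp/dt = 0 and dividing by p* gives c·(h−p*) = e.
So p* = h − e/c = 0.956 − 0.254/1.011 = 0.956 − 0.2512 = 0.7048.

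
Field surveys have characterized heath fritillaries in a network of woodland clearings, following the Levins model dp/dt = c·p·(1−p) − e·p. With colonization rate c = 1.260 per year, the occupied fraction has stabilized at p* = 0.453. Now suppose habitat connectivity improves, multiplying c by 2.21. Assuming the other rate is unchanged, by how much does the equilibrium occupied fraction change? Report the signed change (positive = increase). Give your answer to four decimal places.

Balance c(1−p*) = e gives e = 1.260×(1 − 0.45300) = 0.68922.
New p* = 1 − e/c = 1 − 0.68922/2.78460 = 0.75249.
Δp* = 0.75249 − 0.45300 = +0.29949.

0.2995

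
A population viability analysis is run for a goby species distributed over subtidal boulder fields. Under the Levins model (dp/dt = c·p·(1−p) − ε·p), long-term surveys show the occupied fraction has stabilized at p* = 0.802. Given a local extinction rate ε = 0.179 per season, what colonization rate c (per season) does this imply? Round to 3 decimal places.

At equilibrium c(1−p*) = ε, so c = ε/(1−p*).
c = 0.179/(1 − 0.802) = 0.179/0.1980 = 0.9040.

0.904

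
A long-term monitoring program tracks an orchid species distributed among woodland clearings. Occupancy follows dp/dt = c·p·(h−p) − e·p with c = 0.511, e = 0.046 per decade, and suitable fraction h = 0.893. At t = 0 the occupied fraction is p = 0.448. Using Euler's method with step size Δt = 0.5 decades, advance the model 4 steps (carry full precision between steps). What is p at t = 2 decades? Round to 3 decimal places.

0.599

Update rule: p ← p + [c·p·(h−p) − e·p]·Δt with Δt = 0.5.
step 1: Δp = +0.04063, p = 0.48863
step 2: Δp = +0.03924, p = 0.52788
step 3: Δp = +0.03710, p = 0.56498
step 4: Δp = +0.03436, p = 0.59934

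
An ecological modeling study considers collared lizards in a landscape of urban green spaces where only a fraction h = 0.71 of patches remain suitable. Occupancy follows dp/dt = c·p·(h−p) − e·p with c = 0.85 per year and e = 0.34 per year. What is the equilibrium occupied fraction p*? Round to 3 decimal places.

Setting dp/dt = 0 and dividing by p* gives c·(h−p*) = e.
So p* = h − e/c = 0.71 − 0.34/0.85 = 0.71 − 0.4000 = 0.3100.

0.310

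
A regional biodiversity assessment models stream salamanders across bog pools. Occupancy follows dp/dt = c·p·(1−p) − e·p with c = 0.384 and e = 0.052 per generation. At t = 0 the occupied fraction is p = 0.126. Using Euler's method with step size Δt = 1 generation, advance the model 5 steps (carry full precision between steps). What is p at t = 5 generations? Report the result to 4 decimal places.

Update rule: p ← p + [c·p·(1−p) − e·p]·Δt with Δt = 1.
t = 1: p = 0.12600 + (+0.03574) = 0.16174
t = 2: p = 0.16174 + (+0.04365) = 0.20539
t = 3: p = 0.20539 + (+0.05199) = 0.25738
t = 4: p = 0.25738 + (+0.06001) = 0.31739
t = 5: p = 0.31739 + (+0.06669) = 0.38408

0.3841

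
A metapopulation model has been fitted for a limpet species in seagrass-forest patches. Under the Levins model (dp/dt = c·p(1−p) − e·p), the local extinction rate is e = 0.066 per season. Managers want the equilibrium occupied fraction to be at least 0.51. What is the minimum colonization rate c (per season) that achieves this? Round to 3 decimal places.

p* = 1 − e/c ≥ 0.51 requires e/c ≤ 0.4900, i.e. c ≥ e/0.4900.
c_min = 0.066/0.4900 = 0.1347.

0.135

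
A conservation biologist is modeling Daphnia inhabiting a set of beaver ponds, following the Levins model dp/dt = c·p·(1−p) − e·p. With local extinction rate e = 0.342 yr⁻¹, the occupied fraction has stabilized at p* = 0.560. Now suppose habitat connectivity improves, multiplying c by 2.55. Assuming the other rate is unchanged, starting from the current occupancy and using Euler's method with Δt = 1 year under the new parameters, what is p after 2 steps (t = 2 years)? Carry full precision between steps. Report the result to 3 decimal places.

Balance c(1−p*) = e gives c = e/(1 − 0.56000) = 0.342/0.44000 = 0.77727.
Starting from p₀ = 0.56000; update p ← p + (dp/dt)·Δt with the new parameters.
t = 1: p = 0.56000 + (+0.29686) = 0.85686
t = 2: p = 0.85686 + (-0.04994) = 0.80692

0.807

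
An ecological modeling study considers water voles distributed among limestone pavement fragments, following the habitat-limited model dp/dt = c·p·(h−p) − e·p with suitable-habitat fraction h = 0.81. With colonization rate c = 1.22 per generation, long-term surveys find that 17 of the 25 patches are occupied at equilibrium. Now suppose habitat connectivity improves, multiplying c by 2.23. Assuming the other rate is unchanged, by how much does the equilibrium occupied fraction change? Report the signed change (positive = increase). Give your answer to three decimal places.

Observed p* = 17/25 = 0.68000.
Balance c(h−p*) = e gives e = 1.22×(0.81 − 0.68000) = 0.15860.
New p* = 0.81 − e/c = 0.81 − 0.15860/2.72060 = 0.75170.
Δp* = 0.75170 − 0.68000 = +0.07170.

0.072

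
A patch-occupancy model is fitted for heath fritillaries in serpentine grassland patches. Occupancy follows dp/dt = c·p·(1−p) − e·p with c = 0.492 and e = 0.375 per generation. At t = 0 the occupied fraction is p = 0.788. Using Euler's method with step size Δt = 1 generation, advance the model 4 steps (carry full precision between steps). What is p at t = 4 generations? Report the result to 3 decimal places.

0.384

Update rule: p ← p + [c·p·(1−p) − e·p]·Δt with Δt = 1.
step 1: Δp = -0.21331, p = 0.57469
step 2: Δp = -0.09525, p = 0.47944
step 3: Δp = -0.05700, p = 0.42244
step 4: Δp = -0.03837, p = 0.38407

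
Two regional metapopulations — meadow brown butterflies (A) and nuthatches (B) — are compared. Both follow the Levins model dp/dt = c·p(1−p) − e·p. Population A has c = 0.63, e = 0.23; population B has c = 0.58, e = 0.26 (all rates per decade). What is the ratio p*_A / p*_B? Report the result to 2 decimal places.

1.15

A: p*_A = 1 − 0.23/0.63 = 0.6349.
B: p*_B = 1 − 0.26/0.58 = 0.5517.
p*_A / p*_B = 0.6349/0.5517 = 1.1508.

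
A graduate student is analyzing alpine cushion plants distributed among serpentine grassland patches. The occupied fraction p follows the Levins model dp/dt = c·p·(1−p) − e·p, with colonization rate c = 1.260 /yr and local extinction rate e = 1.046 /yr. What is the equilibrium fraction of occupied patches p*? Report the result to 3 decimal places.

0.170

Setting dp/dt = 0 and dividing through by p* gives c·(1−p*) = e.
So p* = 1 − e/c = 1 − 1.046/1.260 = 1 − 0.8302 = 0.1698.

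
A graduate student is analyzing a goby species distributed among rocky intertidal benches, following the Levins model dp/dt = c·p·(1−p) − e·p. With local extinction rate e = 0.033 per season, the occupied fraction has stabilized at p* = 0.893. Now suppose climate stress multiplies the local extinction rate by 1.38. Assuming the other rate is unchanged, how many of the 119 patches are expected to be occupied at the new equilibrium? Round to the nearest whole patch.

Balance c(1−p*) = e gives c = e/(1 − 0.89300) = 0.033/0.10700 = 0.30841.
New p* = 1 − e/c = 1 − 0.04554/0.30841 = 0.85234.
Expected occupied = 119 × 0.85234 = 101.43 ≈ 101.

101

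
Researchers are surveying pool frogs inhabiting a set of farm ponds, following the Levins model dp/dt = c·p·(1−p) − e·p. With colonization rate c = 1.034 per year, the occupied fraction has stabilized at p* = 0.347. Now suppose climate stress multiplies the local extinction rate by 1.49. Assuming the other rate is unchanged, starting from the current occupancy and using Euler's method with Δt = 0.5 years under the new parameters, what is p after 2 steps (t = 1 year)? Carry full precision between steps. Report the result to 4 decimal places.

Balance c(1−p*) = e gives e = 1.034×(1 − 0.34700) = 0.67520.
Starting from p₀ = 0.34700; update p ← p + (dp/dt)·Δt with the new parameters.
  1  |  dp/dt·Δt = -0.057402  |  p_1 = 0.289598
  2  |  dp/dt·Δt = -0.039312  |  p_2 = 0.250286

0.2503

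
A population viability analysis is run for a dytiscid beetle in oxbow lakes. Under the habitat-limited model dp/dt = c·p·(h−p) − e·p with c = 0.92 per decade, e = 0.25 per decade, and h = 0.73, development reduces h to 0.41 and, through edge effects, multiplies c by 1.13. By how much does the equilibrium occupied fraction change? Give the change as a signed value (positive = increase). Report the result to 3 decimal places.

-0.289

Before: p* = h − e/c = 0.73 − 0.25/0.92 = 0.73 − 0.2717 = 0.4583.
After: c = 1.0396, e = 0.25, h = 0.41; p* = 0.41 − 0.25/1.0396 = 0.1695.
Δp* = 0.1695 − 0.4583 = -0.2887.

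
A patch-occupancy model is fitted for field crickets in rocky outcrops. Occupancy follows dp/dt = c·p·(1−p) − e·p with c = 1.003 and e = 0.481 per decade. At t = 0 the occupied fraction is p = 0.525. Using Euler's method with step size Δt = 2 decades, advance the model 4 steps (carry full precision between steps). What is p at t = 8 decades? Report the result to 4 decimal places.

Update rule: p ← p + [c·p·(1−p) − e·p]·Δt with Δt = 2.
t = 2: p = 0.52500 + (-0.00480) = 0.52020
t = 4: p = 0.52020 + (+0.00025) = 0.52045
t = 6: p = 0.52045 + (-0.00001) = 0.52044
t = 8: p = 0.52044 + (+0.00000) = 0.52044

0.5204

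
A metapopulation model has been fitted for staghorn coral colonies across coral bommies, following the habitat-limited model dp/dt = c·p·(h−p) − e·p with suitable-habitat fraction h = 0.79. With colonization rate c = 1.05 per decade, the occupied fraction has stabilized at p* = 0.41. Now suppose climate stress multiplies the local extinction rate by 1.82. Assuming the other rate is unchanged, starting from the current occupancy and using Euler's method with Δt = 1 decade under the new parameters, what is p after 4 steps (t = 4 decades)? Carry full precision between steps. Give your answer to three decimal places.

Balance c(h−p*) = e gives e = 1.05×(0.79 − 0.41000) = 0.39900.
Starting from p₀ = 0.41000; update p ← p + (dp/dt)·Δt with the new parameters.
p: 0.41000 → 0.27586  (Δp = -0.13414)
p: 0.27586 → 0.22446  (Δp = -0.05140)
p: 0.22446 → 0.19475  (Δp = -0.02971)
p: 0.19475 → 0.17505  (Δp = -0.01970)

0.175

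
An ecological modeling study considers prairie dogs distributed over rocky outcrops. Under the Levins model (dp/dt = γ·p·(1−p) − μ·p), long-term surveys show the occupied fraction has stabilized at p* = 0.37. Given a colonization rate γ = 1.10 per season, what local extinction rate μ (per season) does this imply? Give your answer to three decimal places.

At equilibrium γ(1−p*) = μ.
μ = 1.10 × (1 − 0.37) = 1.10 × 0.6300 = 0.6930.

0.693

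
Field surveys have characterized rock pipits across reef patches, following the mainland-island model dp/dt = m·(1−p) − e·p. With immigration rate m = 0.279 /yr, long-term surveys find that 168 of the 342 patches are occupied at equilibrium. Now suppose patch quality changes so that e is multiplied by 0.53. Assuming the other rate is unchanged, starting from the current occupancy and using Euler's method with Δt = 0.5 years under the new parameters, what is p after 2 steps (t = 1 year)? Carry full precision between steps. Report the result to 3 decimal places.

Observed p* = 168/342 = 0.49123.
Balance m(1−p*) = e·p* gives e = m(1−p*)/p* = 0.279×0.50877/0.49123 = 0.28896.
Starting from p₀ = 0.49123; update p ← p + (dp/dt)·Δt with the new parameters.
step 1: Δp = +0.03336, p = 0.52459
step 2: Δp = +0.02615, p = 0.55074

0.551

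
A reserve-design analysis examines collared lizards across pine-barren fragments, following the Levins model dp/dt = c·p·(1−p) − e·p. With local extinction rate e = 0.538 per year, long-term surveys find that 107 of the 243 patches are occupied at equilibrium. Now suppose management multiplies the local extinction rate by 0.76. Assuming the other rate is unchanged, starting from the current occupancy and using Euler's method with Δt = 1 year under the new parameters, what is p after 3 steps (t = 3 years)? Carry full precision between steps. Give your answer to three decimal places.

Observed p* = 107/243 = 0.44033.
Balance c(1−p*) = e gives c = e/(1 − 0.44033) = 0.538/0.55967 = 0.96128.
Starting from p₀ = 0.44033; update p ← p + (dp/dt)·Δt with the new parameters.
step 1: Δp = +0.05686, p = 0.49718
step 2: Δp = +0.03702, p = 0.53421
step 3: Δp = +0.02077, p = 0.55498

0.555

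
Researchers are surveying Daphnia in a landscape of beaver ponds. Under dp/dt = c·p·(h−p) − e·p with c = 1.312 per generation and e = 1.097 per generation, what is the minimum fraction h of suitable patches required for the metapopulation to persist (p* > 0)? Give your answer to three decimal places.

p* = h − e/c is positive only when h > e/c.
h_min = e/c = 1.097/1.312 = 0.8361.

0.836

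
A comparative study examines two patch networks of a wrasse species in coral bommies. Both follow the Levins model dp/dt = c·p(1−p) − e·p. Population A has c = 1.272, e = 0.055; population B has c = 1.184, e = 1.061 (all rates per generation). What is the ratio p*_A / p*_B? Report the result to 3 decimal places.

9.210

A: p*_A = 1 − 0.055/1.272 = 0.9568.
B: p*_B = 1 − 1.061/1.184 = 0.1039.
p*_A / p*_B = 0.9568/0.1039 = 9.2098.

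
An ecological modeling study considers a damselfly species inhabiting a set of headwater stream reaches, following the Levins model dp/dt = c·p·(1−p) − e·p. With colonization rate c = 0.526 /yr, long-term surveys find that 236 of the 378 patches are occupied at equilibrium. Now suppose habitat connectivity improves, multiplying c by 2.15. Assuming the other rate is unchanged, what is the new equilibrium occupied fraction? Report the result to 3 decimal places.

0.825

Observed p* = 236/378 = 0.62434.
Balance c(1−p*) = e gives e = 0.526×(1 − 0.62434) = 0.19760.
New p* = 1 − e/c = 1 − 0.19760/1.13090 = 0.82527.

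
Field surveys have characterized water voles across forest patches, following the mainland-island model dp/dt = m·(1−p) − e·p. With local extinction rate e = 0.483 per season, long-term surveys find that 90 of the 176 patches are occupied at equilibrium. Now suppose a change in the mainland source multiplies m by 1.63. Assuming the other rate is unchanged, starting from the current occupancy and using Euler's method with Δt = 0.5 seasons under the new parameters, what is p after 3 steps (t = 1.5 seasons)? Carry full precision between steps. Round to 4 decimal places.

Observed p* = 90/176 = 0.51136.
Balance m(1−p*) = e·p* gives m = e·p*/(1−p*) = 0.483×0.51136/0.48864 = 0.50547.
Starting from p₀ = 0.51136; update p ← p + (dp/dt)·Δt with the new parameters.
  1  |  dp/dt·Δt = +0.077801  |  p_1 = 0.589165
  2  |  dp/dt·Δt = +0.026962  |  p_2 = 0.616127
  3  |  dp/dt·Δt = +0.009343  |  p_3 = 0.625470

0.6255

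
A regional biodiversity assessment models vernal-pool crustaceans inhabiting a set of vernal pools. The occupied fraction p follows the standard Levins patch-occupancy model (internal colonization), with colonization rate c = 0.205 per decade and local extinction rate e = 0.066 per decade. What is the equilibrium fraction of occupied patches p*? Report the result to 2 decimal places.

0.68

Setting dp/dt = 0 and dividing through by p* gives c·(1−p*) = e.
So p* = 1 − e/c = 1 − 0.066/0.205 = 1 − 0.3220 = 0.6780.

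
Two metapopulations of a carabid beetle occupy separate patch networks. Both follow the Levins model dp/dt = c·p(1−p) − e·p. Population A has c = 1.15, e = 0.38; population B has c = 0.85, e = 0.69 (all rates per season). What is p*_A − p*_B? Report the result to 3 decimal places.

A: p*_A = 1 − 0.38/1.15 = 0.6696.
B: p*_B = 1 − 0.69/0.85 = 0.1882.
p*_A − p*_B = 0.6696 − 0.1882 = 0.4813.

0.481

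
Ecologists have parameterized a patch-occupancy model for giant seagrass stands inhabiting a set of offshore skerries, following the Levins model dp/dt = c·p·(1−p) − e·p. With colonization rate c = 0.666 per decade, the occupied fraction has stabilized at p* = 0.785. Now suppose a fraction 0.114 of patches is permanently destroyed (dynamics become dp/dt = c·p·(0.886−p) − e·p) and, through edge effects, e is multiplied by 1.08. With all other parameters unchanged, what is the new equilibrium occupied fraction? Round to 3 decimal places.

0.654

Balance c(1−p*) = e gives e = 0.666×(1 − 0.78500) = 0.14319.
New p* = 0.886 − e/c = 0.886 − 0.15465/0.66600 = 0.65379.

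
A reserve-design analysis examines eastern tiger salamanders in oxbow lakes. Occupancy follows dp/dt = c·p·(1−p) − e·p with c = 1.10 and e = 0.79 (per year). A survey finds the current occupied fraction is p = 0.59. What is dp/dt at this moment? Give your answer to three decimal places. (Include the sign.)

-0.200

Colonization term: c·p·(1−p) = 1.10×0.59×0.4100 = 0.26609.
Extinction term: e·p = 0.46610.
dp/dt = 0.26609 − 0.46610 = -0.20001.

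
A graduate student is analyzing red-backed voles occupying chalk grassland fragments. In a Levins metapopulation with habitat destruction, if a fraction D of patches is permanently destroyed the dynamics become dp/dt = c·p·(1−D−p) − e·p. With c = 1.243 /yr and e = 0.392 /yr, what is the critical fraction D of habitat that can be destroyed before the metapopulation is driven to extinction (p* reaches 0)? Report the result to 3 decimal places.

The nontrivial equilibrium is p* = (1−D) − e/c; extinction occurs when this hits zero.
So D_crit = 1 − e/c = 1 − 0.392/1.243 = 1 − 0.3154 = 0.6846.
Note this equals the original equilibrium occupancy — the Levins extinction-debt result.

0.685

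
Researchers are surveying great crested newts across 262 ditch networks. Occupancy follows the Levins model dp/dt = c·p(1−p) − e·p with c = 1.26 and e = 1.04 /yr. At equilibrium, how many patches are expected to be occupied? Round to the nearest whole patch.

46

p* = 1 − e/c = 1 − 1.04/1.26 = 0.1746.
Expected occupied patches = N × p* = 262 × 0.1746 = 45.75 ≈ 46.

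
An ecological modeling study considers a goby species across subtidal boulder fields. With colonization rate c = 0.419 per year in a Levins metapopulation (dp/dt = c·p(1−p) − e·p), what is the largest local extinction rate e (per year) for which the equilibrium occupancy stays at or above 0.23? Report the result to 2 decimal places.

0.32

1 − e/c ≥ 0.23 ⇒ e ≤ c(1 − 0.23) = 0.419 × 0.7700.
e_max = 0.3226.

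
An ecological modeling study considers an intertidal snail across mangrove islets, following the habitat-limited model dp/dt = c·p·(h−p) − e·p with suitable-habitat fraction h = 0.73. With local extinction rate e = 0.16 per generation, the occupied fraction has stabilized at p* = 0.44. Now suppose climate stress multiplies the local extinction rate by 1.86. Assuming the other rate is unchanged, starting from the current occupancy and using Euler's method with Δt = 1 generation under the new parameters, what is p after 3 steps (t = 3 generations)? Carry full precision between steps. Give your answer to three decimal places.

Balance c(h−p*) = e gives c = e/(0.73 − 0.44000) = 0.16/0.29000 = 0.55172.
Starting from p₀ = 0.44000; update p ← p + (dp/dt)·Δt with the new parameters.
t = 1: p = 0.44000 + (-0.06054) = 0.37946
t = 2: p = 0.37946 + (-0.03954) = 0.33992
t = 3: p = 0.33992 + (-0.02800) = 0.31191

0.312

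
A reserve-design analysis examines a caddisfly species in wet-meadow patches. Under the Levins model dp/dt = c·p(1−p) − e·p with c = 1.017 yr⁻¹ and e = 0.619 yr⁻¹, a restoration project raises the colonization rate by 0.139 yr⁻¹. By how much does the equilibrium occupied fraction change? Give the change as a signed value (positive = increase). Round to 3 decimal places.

Before: p* = 1 − 0.619/1.017 = 0.3913.
After the change, c = 1.156, e = 0.619, so p* = 1 − 0.619/1.156 = 0.4645.
Δp* = 0.4645 − 0.3913 = +0.0732.

0.073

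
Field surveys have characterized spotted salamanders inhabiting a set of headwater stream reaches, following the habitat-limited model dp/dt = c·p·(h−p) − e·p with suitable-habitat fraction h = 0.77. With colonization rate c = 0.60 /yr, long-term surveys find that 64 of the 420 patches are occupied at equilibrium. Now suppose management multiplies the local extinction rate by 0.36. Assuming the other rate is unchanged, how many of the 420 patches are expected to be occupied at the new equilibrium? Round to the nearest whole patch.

230

Observed p* = 64/420 = 0.15238.
Balance c(h−p*) = e gives e = 0.60×(0.77 − 0.15238) = 0.37057.
New p* = 0.77 − e/c = 0.77 − 0.13341/0.60000 = 0.54765.
Expected occupied = 420 × 0.54765 = 230.01 ≈ 230.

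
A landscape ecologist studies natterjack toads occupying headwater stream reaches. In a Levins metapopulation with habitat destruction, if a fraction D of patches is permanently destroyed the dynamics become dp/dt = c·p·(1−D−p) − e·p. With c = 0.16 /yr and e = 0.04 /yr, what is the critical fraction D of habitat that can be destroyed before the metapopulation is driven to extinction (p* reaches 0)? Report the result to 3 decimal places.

The nontrivial equilibrium is p* = (1−D) − e/c; extinction occurs when this hits zero.
So D_crit = 1 − e/c = 1 − 0.04/0.16 = 1 − 0.2500 = 0.7500.
Note this equals the original equilibrium occupancy — the Levins extinction-debt result.

0.750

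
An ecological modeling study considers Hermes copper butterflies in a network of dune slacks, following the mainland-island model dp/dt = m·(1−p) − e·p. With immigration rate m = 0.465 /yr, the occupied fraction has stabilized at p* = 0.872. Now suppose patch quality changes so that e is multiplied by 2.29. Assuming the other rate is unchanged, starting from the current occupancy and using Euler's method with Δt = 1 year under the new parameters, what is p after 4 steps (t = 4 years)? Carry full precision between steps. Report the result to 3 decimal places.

Balance m(1−p*) = e·p* gives e = m(1−p*)/p* = 0.465×0.12800/0.87200 = 0.06826.
Starting from p₀ = 0.87200; update p ← p + (dp/dt)·Δt with the new parameters.
  1  |  dp/dt·Δt = -0.076781  |  p_1 = 0.795219
  2  |  dp/dt·Δt = -0.029076  |  p_2 = 0.766143
  3  |  dp/dt·Δt = -0.011011  |  p_3 = 0.755132
  4  |  dp/dt·Δt = -0.004170  |  p_4 = 0.750962

0.751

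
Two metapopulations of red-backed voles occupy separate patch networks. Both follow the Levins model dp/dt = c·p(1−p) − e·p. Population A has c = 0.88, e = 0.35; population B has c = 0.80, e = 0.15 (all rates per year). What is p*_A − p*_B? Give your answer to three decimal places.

A: p*_A = 1 − 0.35/0.88 = 0.6023.
B: p*_B = 1 − 0.15/0.80 = 0.8125.
p*_A − p*_B = 0.6023 − 0.8125 = -0.2102.

-0.210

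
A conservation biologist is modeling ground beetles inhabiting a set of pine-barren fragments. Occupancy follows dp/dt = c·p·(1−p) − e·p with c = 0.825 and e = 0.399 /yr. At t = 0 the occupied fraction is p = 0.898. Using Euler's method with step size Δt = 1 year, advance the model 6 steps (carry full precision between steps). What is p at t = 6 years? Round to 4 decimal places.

Update rule: p ← p + [c·p·(1−p) − e·p]·Δt with Δt = 1.
t = 1: p = 0.89800 + (-0.28274) = 0.61526
t = 2: p = 0.61526 + (-0.05020) = 0.56506
t = 3: p = 0.56506 + (-0.02270) = 0.54236
t = 4: p = 0.54236 + (-0.01163) = 0.53073
t = 5: p = 0.53073 + (-0.00629) = 0.52444
t = 6: p = 0.52444 + (-0.00349) = 0.52094

0.5209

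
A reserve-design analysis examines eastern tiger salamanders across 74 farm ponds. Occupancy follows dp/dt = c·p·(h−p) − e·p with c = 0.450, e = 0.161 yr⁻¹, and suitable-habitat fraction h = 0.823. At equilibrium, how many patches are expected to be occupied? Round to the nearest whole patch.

p* = h − e/c = 0.823 − 0.3578 = 0.4652.
Expected occupied patches = N × p* = 74 × 0.4652 = 34.43 ≈ 34.

34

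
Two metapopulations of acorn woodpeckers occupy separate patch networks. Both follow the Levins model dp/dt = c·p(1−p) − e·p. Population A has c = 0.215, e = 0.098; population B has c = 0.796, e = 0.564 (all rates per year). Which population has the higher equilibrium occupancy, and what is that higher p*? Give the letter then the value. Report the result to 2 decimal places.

A: p*_A = 1 − 0.098/0.215 = 0.5442.
B: p*_B = 1 − 0.564/0.796 = 0.2915.
A is higher at 0.5442.

A, 0.54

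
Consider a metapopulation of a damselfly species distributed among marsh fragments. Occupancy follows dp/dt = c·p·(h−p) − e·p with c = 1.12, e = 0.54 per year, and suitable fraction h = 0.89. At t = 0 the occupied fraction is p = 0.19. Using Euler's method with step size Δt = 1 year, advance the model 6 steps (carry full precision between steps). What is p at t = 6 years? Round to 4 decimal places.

0.3885

Update rule: p ← p + [c·p·(h−p) − e·p]·Δt with Δt = 1.
step 1: Δp = +0.04636, p = 0.23636
step 2: Δp = +0.04540, p = 0.28176
step 3: Δp = +0.03979, p = 0.32155
step 4: Δp = +0.03108, p = 0.35263
step 5: Δp = +0.02181, p = 0.37444
step 6: Δp = +0.01401, p = 0.38846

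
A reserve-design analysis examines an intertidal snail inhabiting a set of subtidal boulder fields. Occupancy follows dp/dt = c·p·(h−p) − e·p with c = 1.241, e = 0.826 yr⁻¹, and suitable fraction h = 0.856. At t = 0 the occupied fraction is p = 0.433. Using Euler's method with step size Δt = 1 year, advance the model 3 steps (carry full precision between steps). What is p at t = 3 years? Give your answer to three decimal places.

Update rule: p ← p + [c·p·(h−p) − e·p]·Δt with Δt = 1.
step 1: Δp = -0.13036, p = 0.30264
step 2: Δp = -0.04215, p = 0.26049
step 3: Δp = -0.02266, p = 0.23783

0.238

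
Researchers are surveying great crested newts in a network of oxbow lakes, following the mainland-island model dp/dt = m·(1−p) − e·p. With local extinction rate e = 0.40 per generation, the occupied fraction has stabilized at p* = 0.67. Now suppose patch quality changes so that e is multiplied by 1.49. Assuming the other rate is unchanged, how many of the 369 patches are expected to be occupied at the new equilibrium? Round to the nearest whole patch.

Balance m(1−p*) = e·p* gives m = e·p*/(1−p*) = 0.40×0.67000/0.33000 = 0.81212.
New p* = m/(m+e) = 0.81212/(0.81212+0.59600) = 0.57674.
Expected occupied = 369 × 0.57674 = 212.82 ≈ 213.

213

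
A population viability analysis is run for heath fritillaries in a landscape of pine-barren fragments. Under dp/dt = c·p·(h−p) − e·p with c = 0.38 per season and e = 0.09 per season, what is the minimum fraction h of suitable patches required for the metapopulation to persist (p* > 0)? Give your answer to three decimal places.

p* = h − e/c is positive only when h > e/c.
h_min = e/c = 0.09/0.38 = 0.2368.

0.237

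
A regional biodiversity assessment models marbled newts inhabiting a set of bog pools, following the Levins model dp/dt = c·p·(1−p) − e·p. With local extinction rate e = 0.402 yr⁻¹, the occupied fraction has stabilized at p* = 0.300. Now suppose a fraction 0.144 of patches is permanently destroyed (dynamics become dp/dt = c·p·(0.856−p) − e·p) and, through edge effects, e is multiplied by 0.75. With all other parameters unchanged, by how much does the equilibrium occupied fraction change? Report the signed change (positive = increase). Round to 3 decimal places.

0.031

Balance c(1−p*) = e gives c = e/(1 − 0.30000) = 0.402/0.70000 = 0.57429.
New p* = 0.856 − e/c = 0.856 − 0.30150/0.57429 = 0.33100.
Δp* = 0.33100 − 0.30000 = +0.03100.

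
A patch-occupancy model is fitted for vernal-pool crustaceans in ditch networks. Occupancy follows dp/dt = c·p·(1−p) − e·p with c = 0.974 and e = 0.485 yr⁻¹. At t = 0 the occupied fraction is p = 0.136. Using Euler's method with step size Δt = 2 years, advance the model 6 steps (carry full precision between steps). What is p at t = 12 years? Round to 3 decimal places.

Update rule: p ← p + [c·p·(1−p) − e·p]·Δt with Δt = 2.
p: 0.13600 → 0.23298  (Δp = +0.09698)
p: 0.23298 → 0.35510  (Δp = +0.12212)
p: 0.35510 → 0.45675  (Δp = +0.10165)
p: 0.45675 → 0.49706  (Δp = +0.04031)
p: 0.49706 → 0.50189  (Δp = +0.00484)
p: 0.50189 → 0.50205  (Δp = +0.00015)

0.502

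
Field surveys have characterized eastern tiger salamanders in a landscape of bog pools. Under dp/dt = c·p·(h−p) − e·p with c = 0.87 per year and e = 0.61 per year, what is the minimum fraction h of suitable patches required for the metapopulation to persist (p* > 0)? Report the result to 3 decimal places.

0.701

p* = h − e/c is positive only when h > e/c.
h_min = e/c = 0.61/0.87 = 0.7011.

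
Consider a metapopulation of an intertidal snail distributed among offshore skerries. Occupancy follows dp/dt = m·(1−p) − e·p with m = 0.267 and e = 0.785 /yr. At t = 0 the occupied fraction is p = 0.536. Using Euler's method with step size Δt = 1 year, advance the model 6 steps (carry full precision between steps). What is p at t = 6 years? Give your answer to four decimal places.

Update rule: p ← p + [m·(1−p) − e·p]·Δt with Δt = 1.
p: 0.53600 → 0.23913  (Δp = -0.29687)
p: 0.23913 → 0.25457  (Δp = +0.01544)
p: 0.25457 → 0.25376  (Δp = -0.00080)
p: 0.25376 → 0.25380  (Δp = +0.00004)
p: 0.25380 → 0.25380  (Δp = -0.00000)
p: 0.25380 → 0.25380  (Δp = +0.00000)

0.2538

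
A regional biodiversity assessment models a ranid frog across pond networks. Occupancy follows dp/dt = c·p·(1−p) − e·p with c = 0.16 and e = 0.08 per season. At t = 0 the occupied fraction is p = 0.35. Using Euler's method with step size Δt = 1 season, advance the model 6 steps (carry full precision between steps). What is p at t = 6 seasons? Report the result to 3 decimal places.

Update rule: p ← p + [c·p·(1−p) − e·p]·Δt with Δt = 1.
step 1: Δp = +0.00840, p = 0.35840
step 2: Δp = +0.00812, p = 0.36652
step 3: Δp = +0.00783, p = 0.37435
step 4: Δp = +0.00753, p = 0.38187
step 5: Δp = +0.00722, p = 0.38909
step 6: Δp = +0.00690, p = 0.39600

0.396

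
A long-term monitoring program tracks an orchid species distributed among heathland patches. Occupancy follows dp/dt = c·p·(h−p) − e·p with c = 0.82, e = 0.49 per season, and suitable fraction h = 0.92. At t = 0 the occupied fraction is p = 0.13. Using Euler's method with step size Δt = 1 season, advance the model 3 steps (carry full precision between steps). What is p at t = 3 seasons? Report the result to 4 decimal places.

0.1930

Update rule: p ← p + [c·p·(h−p) − e·p]·Δt with Δt = 1.
p: 0.13000 → 0.15051  (Δp = +0.02051)
p: 0.15051 → 0.17173  (Δp = +0.02122)
p: 0.17173 → 0.19296  (Δp = +0.02122)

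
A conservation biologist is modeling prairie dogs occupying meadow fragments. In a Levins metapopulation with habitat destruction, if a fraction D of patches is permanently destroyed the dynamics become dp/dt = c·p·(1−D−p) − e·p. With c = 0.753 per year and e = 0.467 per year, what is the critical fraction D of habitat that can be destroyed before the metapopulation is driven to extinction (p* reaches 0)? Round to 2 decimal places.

0.38

The nontrivial equilibrium is p* = (1−D) − e/c; extinction occurs when this hits zero.
So D_crit = 1 − e/c = 1 − 0.467/0.753 = 1 − 0.6202 = 0.3798.
This equals the undisturbed p*, a classic result of Lande's extension.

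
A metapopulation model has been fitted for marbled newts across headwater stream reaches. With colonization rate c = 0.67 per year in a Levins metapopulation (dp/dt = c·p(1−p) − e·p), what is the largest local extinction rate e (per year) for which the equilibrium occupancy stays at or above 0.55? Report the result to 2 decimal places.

1 − e/c ≥ 0.55 ⇒ e ≤ c(1 − 0.55) = 0.67 × 0.4500.
e_max = 0.3015.

0.30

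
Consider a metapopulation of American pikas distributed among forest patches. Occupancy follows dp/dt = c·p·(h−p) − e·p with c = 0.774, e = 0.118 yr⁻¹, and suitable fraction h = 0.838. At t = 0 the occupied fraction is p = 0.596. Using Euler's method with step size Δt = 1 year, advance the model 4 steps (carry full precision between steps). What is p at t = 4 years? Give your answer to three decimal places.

Update rule: p ← p + [c·p·(h−p) − e·p]·Δt with Δt = 1.
step 1: Δp = +0.04131, p = 0.63731
step 2: Δp = +0.02379, p = 0.66110
step 3: Δp = +0.01251, p = 0.67361
step 4: Δp = +0.00622, p = 0.67983

0.680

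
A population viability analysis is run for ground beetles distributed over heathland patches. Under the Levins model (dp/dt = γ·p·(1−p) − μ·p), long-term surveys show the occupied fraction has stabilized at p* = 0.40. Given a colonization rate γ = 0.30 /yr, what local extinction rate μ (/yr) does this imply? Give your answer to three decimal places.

At equilibrium γ(1−p*) = μ.
μ = 0.30 × (1 − 0.40) = 0.30 × 0.6000 = 0.1800.

0.180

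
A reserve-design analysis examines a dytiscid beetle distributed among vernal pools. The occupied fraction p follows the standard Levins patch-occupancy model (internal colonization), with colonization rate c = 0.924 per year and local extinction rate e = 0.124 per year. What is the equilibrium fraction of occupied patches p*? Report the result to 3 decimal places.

0.866

Setting dp/dt = 0 and dividing through by p* gives c·(1−p*) = e.
So p* = 1 − e/c = 1 − 0.124/0.924 = 1 − 0.1342 = 0.8658.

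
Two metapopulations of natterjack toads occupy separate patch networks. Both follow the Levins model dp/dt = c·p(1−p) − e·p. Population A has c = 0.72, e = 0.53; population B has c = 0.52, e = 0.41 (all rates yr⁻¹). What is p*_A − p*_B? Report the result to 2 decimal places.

A: p*_A = 1 − 0.53/0.72 = 0.2639.
B: p*_B = 1 − 0.41/0.52 = 0.2115.
p*_A − p*_B = 0.2639 − 0.2115 = 0.0524.

0.05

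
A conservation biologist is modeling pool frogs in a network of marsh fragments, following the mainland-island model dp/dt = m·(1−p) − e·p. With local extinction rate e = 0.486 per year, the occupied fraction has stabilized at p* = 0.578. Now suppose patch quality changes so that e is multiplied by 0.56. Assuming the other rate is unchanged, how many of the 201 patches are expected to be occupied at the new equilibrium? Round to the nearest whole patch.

143

Balance m(1−p*) = e·p* gives m = e·p*/(1−p*) = 0.486×0.57800/0.42200 = 0.66566.
New p* = m/(m+e) = 0.66566/(0.66566+0.27216) = 0.70980.
Expected occupied = 201 × 0.70980 = 142.67 ≈ 143.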